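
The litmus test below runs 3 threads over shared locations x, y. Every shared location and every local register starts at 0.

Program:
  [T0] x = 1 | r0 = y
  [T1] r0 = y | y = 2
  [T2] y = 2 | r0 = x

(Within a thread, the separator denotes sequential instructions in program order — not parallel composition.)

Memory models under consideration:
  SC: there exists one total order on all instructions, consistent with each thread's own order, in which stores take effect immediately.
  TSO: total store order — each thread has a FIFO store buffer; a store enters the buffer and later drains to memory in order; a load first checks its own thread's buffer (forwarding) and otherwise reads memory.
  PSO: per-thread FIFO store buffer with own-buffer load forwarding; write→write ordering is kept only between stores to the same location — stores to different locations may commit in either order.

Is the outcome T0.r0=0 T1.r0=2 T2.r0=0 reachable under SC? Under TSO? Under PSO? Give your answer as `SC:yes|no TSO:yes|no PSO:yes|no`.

SC:no TSO:yes PSO:yes

outcome vector order: (T0.r0,T1.r0,T2.r0)
SC: 6 outcomes — {0/0/1; 0/2/1; 2/0/0; 2/0/1; 2/2/0; 2/2/1}
TSO: 8 outcomes — {0/0/0; 0/0/1; 0/2/0; 0/2/1; 2/0/0; 2/0/1; 2/2/0; 2/2/1}
PSO: 8 outcomes — {0/0/0; 0/0/1; 0/2/0; 0/2/1; 2/0/0; 2/0/1; 2/2/0; 2/2/1}
target 0/2/0 ∈ {TSO,PSO}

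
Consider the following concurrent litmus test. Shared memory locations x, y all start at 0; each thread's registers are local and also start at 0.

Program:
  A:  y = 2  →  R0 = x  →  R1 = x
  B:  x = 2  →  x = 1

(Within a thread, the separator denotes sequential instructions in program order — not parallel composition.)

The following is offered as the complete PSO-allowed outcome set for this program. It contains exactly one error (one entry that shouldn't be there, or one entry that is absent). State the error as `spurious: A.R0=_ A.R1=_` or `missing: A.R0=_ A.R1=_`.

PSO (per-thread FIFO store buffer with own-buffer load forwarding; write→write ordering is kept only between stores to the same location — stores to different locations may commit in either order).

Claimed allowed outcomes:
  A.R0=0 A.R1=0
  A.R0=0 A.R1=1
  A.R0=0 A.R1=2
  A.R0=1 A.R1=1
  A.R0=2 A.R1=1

outcome vector order: (A.R0,A.R1)
PSO (6): 00, 01, 02, 11, 21, 22
PSO∖claimed = {22}

missing: A.R0=2 A.R1=2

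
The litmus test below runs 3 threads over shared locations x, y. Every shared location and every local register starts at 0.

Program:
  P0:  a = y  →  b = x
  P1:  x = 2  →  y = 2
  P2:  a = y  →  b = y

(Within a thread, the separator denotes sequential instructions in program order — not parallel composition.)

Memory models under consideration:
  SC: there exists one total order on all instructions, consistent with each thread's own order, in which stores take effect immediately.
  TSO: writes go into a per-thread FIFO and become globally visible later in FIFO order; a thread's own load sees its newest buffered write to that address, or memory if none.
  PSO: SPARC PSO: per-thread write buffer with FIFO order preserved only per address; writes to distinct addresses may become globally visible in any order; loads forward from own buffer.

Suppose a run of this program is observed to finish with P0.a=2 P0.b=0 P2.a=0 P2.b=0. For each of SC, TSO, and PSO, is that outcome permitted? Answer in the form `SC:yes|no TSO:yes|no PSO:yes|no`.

outcome vector order: (P0.a,P0.b,P2.a,P2.b)
[SC] allowed = {(0,0,0,0) (0,0,0,2) (0,0,2,2) (0,2,0,0) (0,2,0,2) (0,2,2,2) (2,2,0,0) (2,2,0,2) (2,2,2,2)}
[TSO] allowed = {(0,0,0,0) (0,0,0,2) (0,0,2,2) (0,2,0,0) (0,2,0,2) (0,2,2,2) (2,2,0,0) (2,2,0,2) (2,2,2,2)}
[PSO] allowed = {(0,0,0,0) (0,0,0,2) (0,0,2,2) (0,2,0,0) (0,2,0,2) (0,2,2,2) (2,0,0,0) (2,0,0,2) (2,0,2,2) (2,2,0,0) (2,2,0,2) (2,2,2,2)}
target (2,0,0,0) ∈ {PSO}

SC:no TSO:no PSO:yes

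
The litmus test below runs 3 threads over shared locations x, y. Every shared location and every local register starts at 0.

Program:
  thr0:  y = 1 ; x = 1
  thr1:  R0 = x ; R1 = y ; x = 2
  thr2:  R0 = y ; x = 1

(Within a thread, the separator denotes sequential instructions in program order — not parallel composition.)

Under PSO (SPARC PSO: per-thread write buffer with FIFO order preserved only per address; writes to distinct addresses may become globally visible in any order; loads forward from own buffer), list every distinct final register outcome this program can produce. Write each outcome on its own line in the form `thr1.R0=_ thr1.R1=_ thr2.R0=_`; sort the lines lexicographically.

outcome vector order: (thr1.R0,thr1.R1,thr2.R0)
|PSO outcomes| = 8

thr1.R0=0 thr1.R1=0 thr2.R0=0
thr1.R0=0 thr1.R1=0 thr2.R0=1
thr1.R0=0 thr1.R1=1 thr2.R0=0
thr1.R0=0 thr1.R1=1 thr2.R0=1
thr1.R0=1 thr1.R1=0 thr2.R0=0
thr1.R0=1 thr1.R1=0 thr2.R0=1
thr1.R0=1 thr1.R1=1 thr2.R0=0
thr1.R0=1 thr1.R1=1 thr2.R0=1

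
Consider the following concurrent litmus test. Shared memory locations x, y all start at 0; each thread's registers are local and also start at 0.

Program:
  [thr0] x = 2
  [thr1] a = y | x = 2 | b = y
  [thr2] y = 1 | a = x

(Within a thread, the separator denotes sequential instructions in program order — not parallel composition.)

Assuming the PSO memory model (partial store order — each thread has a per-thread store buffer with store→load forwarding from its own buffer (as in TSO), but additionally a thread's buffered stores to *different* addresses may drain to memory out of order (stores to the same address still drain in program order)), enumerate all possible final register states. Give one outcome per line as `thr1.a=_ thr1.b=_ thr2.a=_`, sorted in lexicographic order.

thr1.a=0 thr1.b=0 thr2.a=0
thr1.a=0 thr1.b=0 thr2.a=2
thr1.a=0 thr1.b=1 thr2.a=0
thr1.a=0 thr1.b=1 thr2.a=2
thr1.a=1 thr1.b=1 thr2.a=0
thr1.a=1 thr1.b=1 thr2.a=2

outcome vector order: (thr1.a,thr1.b,thr2.a)
|PSO outcomes| = 6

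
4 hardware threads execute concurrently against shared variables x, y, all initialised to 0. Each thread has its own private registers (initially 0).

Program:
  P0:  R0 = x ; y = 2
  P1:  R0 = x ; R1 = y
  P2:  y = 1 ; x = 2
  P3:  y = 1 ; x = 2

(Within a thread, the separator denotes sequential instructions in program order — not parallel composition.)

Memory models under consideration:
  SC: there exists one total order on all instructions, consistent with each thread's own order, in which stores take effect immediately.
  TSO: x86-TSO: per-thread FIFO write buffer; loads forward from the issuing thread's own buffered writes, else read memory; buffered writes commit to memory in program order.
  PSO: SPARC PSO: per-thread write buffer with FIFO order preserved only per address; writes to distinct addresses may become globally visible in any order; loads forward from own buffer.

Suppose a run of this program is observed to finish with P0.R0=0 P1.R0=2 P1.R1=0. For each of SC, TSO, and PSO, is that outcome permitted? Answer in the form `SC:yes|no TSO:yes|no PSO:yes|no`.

outcome vector order: (P0.R0,P1.R0,P1.R1)
[SC] allowed = {000; 001; 002; 021; 022; 200; 201; 202; 221; 222}
[TSO] allowed = {000; 001; 002; 021; 022; 200; 201; 202; 221; 222}
[PSO] allowed = {000; 001; 002; 020; 021; 022; 200; 201; 202; 220; 221; 222}
target 020 ∈ {PSO}

SC:no TSO:no PSO:yes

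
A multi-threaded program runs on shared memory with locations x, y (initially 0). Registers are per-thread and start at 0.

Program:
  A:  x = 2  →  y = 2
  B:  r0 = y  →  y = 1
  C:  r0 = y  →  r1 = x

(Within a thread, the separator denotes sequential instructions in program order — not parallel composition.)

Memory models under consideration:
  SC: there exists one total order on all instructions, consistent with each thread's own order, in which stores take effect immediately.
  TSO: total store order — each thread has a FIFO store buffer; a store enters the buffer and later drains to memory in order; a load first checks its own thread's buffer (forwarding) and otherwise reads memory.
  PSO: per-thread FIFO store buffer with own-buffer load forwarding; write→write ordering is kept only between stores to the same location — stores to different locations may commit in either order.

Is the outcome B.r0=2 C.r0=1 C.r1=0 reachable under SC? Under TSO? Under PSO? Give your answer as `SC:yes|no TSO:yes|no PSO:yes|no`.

outcome vector order: (B.r0,C.r0,C.r1)
[SC] allowed = {0/0/0 0/0/2 0/1/0 0/1/2 0/2/2 2/0/0 2/0/2 2/1/2 2/2/2}
[TSO] allowed = {0/0/0 0/0/2 0/1/0 0/1/2 0/2/2 2/0/0 2/0/2 2/1/2 2/2/2}
[PSO] allowed = {0/0/0 0/0/2 0/1/0 0/1/2 0/2/0 0/2/2 2/0/0 2/0/2 2/1/0 2/1/2 2/2/0 2/2/2}
target 2/1/0 ∈ {PSO}

SC:no TSO:no PSO:yes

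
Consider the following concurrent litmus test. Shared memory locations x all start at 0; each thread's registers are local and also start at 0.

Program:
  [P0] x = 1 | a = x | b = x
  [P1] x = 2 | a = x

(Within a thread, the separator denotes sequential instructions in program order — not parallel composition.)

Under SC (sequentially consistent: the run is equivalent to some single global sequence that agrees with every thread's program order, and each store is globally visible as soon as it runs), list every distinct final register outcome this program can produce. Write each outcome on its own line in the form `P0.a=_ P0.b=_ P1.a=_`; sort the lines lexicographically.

P0.a=1 P0.b=1 P1.a=1
P0.a=1 P0.b=1 P1.a=2
P0.a=1 P0.b=2 P1.a=2
P0.a=2 P0.b=2 P1.a=2

outcome vector order: (P0.a,P0.b,P1.a)
|SC outcomes| = 4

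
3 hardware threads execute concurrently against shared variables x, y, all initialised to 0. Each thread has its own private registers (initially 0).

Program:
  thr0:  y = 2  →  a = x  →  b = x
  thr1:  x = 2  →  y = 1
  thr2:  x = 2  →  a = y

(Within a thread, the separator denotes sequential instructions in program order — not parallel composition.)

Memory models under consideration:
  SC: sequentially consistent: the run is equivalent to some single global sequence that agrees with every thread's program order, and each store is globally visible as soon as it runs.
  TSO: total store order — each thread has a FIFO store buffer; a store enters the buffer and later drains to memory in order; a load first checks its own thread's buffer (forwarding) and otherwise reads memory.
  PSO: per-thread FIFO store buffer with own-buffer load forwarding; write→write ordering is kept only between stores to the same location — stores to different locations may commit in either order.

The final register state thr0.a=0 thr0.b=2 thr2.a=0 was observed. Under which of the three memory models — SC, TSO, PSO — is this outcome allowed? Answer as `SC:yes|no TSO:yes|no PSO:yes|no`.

outcome vector order: (thr0.a,thr0.b,thr2.a)
[SC] allowed = {<0 0 1> <0 0 2> <0 2 1> <0 2 2> <2 2 0> <2 2 1> <2 2 2>}
[TSO] allowed = {<0 0 0> <0 0 1> <0 0 2> <0 2 0> <0 2 1> <0 2 2> <2 2 0> <2 2 1> <2 2 2>}
[PSO] allowed = {<0 0 0> <0 0 1> <0 0 2> <0 2 0> <0 2 1> <0 2 2> <2 2 0> <2 2 1> <2 2 2>}
target <0 2 0> ∈ {TSO,PSO}

SC:no TSO:yes PSO:yes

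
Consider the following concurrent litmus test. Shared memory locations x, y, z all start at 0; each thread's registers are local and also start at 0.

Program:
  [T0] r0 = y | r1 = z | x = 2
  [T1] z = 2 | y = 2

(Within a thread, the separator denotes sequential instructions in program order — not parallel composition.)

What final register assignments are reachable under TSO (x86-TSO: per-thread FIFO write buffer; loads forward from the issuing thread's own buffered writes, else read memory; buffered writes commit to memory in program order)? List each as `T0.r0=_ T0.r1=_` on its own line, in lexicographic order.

T0.r0=0 T0.r1=0
T0.r0=0 T0.r1=2
T0.r0=2 T0.r1=2

outcome vector order: (T0.r0,T0.r1)
|TSO outcomes| = 3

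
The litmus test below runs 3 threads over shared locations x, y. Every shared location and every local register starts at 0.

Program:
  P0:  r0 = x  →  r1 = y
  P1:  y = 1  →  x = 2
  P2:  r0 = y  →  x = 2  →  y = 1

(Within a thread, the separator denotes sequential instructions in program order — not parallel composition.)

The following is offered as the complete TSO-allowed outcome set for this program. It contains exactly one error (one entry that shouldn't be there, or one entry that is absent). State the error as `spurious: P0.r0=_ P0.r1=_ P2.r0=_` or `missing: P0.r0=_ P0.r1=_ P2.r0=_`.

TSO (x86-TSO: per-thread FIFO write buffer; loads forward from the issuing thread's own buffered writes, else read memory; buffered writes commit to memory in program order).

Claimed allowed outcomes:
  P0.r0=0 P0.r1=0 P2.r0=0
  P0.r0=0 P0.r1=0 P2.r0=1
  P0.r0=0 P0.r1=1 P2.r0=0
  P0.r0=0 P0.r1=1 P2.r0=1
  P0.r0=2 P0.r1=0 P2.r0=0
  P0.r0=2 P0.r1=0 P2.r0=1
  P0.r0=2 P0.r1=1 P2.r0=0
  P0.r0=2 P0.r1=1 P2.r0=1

outcome vector order: (P0.r0,P0.r1,P2.r0)
TSO: 7 outcomes — {0/0/0 0/0/1 0/1/0 0/1/1 2/0/0 2/1/0 2/1/1}
claimed∖TSO = {2/0/1}

spurious: P0.r0=2 P0.r1=0 P2.r0=1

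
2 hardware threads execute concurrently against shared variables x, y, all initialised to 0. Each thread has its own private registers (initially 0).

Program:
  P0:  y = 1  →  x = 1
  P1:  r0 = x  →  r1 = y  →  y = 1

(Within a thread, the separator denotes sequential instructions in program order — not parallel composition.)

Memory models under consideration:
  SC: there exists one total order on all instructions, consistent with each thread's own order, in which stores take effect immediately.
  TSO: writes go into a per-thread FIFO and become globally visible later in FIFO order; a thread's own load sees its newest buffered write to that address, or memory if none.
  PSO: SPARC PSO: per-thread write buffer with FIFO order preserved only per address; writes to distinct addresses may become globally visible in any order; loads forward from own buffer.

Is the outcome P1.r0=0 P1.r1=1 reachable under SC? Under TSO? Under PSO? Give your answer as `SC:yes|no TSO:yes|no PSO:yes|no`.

SC:yes TSO:yes PSO:yes

outcome vector order: (P1.r0,P1.r1)
under SC → 00 01 11
under TSO → 00 01 11
under PSO → 00 01 10 11
target 01 ∈ {SC,TSO,PSO}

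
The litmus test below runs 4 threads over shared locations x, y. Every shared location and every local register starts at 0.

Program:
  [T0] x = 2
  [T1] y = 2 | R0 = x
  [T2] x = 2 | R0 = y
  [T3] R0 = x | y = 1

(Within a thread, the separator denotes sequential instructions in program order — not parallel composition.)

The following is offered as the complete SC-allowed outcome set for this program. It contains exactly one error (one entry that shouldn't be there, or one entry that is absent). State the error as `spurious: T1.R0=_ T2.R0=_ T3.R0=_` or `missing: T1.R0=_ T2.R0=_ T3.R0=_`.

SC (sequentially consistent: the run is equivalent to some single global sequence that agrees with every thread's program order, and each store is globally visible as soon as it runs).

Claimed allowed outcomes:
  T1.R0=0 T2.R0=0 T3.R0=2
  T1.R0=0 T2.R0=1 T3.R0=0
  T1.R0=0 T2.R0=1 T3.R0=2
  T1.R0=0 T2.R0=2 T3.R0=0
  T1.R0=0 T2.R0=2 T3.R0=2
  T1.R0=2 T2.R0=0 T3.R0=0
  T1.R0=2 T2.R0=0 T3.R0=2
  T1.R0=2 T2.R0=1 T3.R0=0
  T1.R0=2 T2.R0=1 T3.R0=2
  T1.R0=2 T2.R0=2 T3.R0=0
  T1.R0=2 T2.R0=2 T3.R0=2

spurious: T1.R0=0 T2.R0=0 T3.R0=2

outcome vector order: (T1.R0,T2.R0,T3.R0)
under SC → <0 1 0>, <0 1 2>, <0 2 0>, <0 2 2>, <2 0 0>, <2 0 2>, <2 1 0>, <2 1 2>, <2 2 0>, <2 2 2>
claimed∖SC = {<0 0 2>}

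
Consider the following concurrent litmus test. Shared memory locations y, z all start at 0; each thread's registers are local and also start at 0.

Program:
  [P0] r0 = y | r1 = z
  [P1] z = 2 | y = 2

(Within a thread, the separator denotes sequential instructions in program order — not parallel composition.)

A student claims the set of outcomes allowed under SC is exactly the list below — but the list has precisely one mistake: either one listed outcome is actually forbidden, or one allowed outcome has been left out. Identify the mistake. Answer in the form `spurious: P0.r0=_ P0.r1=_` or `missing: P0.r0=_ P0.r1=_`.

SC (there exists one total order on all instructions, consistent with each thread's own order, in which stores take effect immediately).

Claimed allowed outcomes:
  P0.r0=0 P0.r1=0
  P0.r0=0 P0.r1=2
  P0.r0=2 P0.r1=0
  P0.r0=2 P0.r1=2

outcome vector order: (P0.r0,P0.r1)
[SC] allowed = {<0 0> <0 2> <2 2>}
claimed∖SC = {<2 0>}

spurious: P0.r0=2 P0.r1=0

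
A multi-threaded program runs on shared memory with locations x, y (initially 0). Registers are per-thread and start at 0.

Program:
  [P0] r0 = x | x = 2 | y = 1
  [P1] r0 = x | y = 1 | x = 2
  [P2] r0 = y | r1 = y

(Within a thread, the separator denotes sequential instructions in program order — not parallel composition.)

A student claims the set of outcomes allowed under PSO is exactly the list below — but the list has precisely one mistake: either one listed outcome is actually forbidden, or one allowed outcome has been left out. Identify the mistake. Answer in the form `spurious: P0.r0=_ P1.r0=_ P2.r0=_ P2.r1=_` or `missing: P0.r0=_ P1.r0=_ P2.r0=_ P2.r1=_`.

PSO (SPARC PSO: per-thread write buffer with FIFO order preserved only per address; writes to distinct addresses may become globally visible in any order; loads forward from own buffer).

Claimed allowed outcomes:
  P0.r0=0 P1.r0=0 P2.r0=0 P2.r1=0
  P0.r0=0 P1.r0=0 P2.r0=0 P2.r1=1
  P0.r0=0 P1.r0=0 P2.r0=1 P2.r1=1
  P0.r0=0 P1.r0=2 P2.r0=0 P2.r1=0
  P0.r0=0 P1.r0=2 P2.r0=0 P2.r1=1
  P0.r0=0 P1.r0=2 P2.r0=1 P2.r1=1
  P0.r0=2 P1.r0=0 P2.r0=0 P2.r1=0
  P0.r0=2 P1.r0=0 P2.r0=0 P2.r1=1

missing: P0.r0=2 P1.r0=0 P2.r0=1 P2.r1=1

outcome vector order: (P0.r0,P1.r0,P2.r0,P2.r1)
PSO: 9 outcomes — {0000; 0001; 0011; 0200; 0201; 0211; 2000; 2001; 2011}
PSO∖claimed = {2011}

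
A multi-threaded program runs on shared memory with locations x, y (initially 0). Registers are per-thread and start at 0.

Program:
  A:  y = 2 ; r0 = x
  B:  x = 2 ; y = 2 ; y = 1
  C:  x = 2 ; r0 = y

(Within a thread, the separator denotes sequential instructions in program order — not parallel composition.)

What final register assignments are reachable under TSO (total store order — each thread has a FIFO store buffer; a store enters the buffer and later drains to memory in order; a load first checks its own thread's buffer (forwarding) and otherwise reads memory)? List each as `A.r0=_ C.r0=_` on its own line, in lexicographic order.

outcome vector order: (A.r0,C.r0)
|TSO outcomes| = 6

A.r0=0 C.r0=0
A.r0=0 C.r0=1
A.r0=0 C.r0=2
A.r0=2 C.r0=0
A.r0=2 C.r0=1
A.r0=2 C.r0=2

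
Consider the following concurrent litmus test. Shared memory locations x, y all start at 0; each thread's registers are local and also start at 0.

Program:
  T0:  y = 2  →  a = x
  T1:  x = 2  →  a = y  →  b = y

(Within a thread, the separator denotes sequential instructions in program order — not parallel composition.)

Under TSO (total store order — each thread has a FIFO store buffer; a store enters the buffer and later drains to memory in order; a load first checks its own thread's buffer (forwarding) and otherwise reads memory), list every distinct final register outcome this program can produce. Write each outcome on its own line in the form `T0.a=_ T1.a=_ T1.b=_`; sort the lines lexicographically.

outcome vector order: (T0.a,T1.a,T1.b)
|TSO outcomes| = 6

T0.a=0 T1.a=0 T1.b=0
T0.a=0 T1.a=0 T1.b=2
T0.a=0 T1.a=2 T1.b=2
T0.a=2 T1.a=0 T1.b=0
T0.a=2 T1.a=0 T1.b=2
T0.a=2 T1.a=2 T1.b=2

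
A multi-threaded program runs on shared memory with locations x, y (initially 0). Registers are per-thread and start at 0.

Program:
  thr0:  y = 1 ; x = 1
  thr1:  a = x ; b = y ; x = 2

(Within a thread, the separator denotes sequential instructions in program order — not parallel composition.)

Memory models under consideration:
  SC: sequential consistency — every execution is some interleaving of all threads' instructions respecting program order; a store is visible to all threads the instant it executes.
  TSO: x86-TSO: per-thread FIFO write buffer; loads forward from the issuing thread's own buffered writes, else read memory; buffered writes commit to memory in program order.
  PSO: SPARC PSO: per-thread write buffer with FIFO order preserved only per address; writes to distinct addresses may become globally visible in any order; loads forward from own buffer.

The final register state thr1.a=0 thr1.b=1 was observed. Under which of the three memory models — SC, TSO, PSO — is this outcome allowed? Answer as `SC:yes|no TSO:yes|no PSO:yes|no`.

outcome vector order: (thr1.a,thr1.b)
SC: 3 outcomes — {00 01 11}
TSO: 3 outcomes — {00 01 11}
PSO: 4 outcomes — {00 01 10 11}
target 01 ∈ {SC,TSO,PSO}

SC:yes TSO:yes PSO:yes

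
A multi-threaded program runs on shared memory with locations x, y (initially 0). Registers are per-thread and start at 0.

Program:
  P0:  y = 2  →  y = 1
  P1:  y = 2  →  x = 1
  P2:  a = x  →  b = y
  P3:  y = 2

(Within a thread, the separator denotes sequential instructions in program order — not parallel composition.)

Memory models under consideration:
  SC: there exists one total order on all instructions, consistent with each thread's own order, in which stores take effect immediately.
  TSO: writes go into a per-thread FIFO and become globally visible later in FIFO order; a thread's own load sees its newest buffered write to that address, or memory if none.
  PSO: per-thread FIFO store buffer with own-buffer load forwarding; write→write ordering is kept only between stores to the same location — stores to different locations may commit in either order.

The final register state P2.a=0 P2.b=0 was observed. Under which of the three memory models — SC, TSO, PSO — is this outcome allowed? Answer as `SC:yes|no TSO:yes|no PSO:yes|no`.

SC:yes TSO:yes PSO:yes

outcome vector order: (P2.a,P2.b)
SC: 5 outcomes — {(0,0); (0,1); (0,2); (1,1); (1,2)}
TSO: 5 outcomes — {(0,0); (0,1); (0,2); (1,1); (1,2)}
PSO: 6 outcomes — {(0,0); (0,1); (0,2); (1,0); (1,1); (1,2)}
target (0,0) ∈ {SC,TSO,PSO}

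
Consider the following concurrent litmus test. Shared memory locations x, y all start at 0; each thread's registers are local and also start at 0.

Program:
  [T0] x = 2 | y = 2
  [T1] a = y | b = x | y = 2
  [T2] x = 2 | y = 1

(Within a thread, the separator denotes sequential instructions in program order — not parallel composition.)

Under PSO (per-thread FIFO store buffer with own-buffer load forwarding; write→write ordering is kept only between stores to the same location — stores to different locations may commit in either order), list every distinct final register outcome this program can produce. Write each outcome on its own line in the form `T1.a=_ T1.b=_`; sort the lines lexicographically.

T1.a=0 T1.b=0
T1.a=0 T1.b=2
T1.a=1 T1.b=0
T1.a=1 T1.b=2
T1.a=2 T1.b=0
T1.a=2 T1.b=2

outcome vector order: (T1.a,T1.b)
|PSO outcomes| = 6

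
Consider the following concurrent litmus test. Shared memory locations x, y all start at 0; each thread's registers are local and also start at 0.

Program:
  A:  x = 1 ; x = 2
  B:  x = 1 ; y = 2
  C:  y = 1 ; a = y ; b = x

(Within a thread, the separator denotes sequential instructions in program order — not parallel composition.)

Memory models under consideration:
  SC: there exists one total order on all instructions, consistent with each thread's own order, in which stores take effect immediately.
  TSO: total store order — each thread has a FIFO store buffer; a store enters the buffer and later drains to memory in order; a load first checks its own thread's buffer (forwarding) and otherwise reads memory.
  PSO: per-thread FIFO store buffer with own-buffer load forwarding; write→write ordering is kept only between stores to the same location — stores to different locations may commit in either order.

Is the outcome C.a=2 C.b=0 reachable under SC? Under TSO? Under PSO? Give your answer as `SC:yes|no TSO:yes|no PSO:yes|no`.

SC:no TSO:no PSO:yes

outcome vector order: (C.a,C.b)
SC: 5 outcomes — {10, 11, 12, 21, 22}
TSO: 5 outcomes — {10, 11, 12, 21, 22}
PSO: 6 outcomes — {10, 11, 12, 20, 21, 22}
target 20 ∈ {PSO}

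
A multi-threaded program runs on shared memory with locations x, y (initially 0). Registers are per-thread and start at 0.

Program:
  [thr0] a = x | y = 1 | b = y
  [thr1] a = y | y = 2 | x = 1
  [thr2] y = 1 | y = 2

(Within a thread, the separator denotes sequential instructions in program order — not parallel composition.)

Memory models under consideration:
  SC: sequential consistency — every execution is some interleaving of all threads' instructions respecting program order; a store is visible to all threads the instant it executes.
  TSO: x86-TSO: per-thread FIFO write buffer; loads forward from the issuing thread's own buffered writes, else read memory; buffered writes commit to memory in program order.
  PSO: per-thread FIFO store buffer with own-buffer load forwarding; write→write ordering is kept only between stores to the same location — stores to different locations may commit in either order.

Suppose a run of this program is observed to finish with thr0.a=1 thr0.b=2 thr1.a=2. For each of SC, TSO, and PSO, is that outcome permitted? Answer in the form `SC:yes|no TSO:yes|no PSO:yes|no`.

outcome vector order: (thr0.a,thr0.b,thr1.a)
SC (11): 010; 011; 012; 020; 021; 022; 110; 111; 112; 120; 121
TSO (11): 010; 011; 012; 020; 021; 022; 110; 111; 112; 120; 121
PSO (12): 010; 011; 012; 020; 021; 022; 110; 111; 112; 120; 121; 122
target 122 ∈ {PSO}

SC:no TSO:no PSO:yes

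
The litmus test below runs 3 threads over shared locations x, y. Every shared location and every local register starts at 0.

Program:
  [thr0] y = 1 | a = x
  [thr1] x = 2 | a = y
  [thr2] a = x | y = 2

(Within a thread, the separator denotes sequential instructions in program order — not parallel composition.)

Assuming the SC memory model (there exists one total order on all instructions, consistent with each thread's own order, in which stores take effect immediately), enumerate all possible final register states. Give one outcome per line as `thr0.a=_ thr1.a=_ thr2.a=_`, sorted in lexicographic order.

outcome vector order: (thr0.a,thr1.a,thr2.a)
|SC outcomes| = 10

thr0.a=0 thr1.a=1 thr2.a=0
thr0.a=0 thr1.a=1 thr2.a=2
thr0.a=0 thr1.a=2 thr2.a=0
thr0.a=0 thr1.a=2 thr2.a=2
thr0.a=2 thr1.a=0 thr2.a=0
thr0.a=2 thr1.a=0 thr2.a=2
thr0.a=2 thr1.a=1 thr2.a=0
thr0.a=2 thr1.a=1 thr2.a=2
thr0.a=2 thr1.a=2 thr2.a=0
thr0.a=2 thr1.a=2 thr2.a=2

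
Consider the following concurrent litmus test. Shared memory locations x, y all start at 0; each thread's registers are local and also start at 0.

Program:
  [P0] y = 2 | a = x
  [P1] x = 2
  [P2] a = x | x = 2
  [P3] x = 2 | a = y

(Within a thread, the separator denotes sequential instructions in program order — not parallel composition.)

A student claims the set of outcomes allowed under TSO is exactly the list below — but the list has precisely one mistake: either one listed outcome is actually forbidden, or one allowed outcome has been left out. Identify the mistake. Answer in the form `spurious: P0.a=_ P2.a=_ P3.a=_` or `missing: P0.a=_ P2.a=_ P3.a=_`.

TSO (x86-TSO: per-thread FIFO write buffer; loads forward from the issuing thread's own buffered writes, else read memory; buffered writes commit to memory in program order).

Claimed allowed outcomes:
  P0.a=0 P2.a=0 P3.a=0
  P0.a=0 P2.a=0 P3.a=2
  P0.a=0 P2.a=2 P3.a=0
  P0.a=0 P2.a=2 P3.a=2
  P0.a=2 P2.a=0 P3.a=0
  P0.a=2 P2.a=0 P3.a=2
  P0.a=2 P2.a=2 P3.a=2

outcome vector order: (P0.a,P2.a,P3.a)
under TSO → <0 0 0> <0 0 2> <0 2 0> <0 2 2> <2 0 0> <2 0 2> <2 2 0> <2 2 2>
TSO∖claimed = {<2 2 0>}

missing: P0.a=2 P2.a=2 P3.a=0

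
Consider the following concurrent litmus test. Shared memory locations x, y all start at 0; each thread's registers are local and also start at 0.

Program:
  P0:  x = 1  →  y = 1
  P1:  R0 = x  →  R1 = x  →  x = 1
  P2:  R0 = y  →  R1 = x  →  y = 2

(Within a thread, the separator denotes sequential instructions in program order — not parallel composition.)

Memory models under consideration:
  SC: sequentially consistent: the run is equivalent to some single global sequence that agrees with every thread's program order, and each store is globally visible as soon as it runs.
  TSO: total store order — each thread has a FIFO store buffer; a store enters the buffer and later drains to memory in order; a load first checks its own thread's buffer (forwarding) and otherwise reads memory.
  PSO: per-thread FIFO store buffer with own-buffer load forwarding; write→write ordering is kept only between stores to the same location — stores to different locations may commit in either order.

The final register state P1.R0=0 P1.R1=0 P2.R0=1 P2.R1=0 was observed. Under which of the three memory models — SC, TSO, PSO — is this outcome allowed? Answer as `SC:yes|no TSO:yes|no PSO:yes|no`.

SC:no TSO:no PSO:yes

outcome vector order: (P1.R0,P1.R1,P2.R0,P2.R1)
SC (9): 0000, 0001, 0011, 0100, 0101, 0111, 1100, 1101, 1111
TSO (9): 0000, 0001, 0011, 0100, 0101, 0111, 1100, 1101, 1111
PSO (12): 0000, 0001, 0010, 0011, 0100, 0101, 0110, 0111, 1100, 1101, 1110, 1111
target 0010 ∈ {PSO}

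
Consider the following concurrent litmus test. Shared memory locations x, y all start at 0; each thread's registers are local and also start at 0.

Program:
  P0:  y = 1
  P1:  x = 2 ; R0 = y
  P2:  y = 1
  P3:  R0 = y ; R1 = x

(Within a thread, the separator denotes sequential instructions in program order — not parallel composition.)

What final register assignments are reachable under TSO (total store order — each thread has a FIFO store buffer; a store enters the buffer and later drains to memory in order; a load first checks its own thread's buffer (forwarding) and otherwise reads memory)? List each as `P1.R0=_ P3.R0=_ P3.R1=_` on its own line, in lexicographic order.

P1.R0=0 P3.R0=0 P3.R1=0
P1.R0=0 P3.R0=0 P3.R1=2
P1.R0=0 P3.R0=1 P3.R1=0
P1.R0=0 P3.R0=1 P3.R1=2
P1.R0=1 P3.R0=0 P3.R1=0
P1.R0=1 P3.R0=0 P3.R1=2
P1.R0=1 P3.R0=1 P3.R1=0
P1.R0=1 P3.R0=1 P3.R1=2

outcome vector order: (P1.R0,P3.R0,P3.R1)
|TSO outcomes| = 8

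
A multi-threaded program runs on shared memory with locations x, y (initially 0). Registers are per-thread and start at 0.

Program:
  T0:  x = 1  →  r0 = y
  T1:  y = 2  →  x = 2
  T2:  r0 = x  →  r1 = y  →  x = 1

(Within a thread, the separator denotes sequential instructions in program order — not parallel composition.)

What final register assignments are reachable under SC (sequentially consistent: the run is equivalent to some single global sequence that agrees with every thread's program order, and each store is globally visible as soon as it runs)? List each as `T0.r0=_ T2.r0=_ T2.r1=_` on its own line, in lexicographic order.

outcome vector order: (T0.r0,T2.r0,T2.r1)
|SC outcomes| = 10

T0.r0=0 T2.r0=0 T2.r1=0
T0.r0=0 T2.r0=0 T2.r1=2
T0.r0=0 T2.r0=1 T2.r1=0
T0.r0=0 T2.r0=1 T2.r1=2
T0.r0=0 T2.r0=2 T2.r1=2
T0.r0=2 T2.r0=0 T2.r1=0
T0.r0=2 T2.r0=0 T2.r1=2
T0.r0=2 T2.r0=1 T2.r1=0
T0.r0=2 T2.r0=1 T2.r1=2
T0.r0=2 T2.r0=2 T2.r1=2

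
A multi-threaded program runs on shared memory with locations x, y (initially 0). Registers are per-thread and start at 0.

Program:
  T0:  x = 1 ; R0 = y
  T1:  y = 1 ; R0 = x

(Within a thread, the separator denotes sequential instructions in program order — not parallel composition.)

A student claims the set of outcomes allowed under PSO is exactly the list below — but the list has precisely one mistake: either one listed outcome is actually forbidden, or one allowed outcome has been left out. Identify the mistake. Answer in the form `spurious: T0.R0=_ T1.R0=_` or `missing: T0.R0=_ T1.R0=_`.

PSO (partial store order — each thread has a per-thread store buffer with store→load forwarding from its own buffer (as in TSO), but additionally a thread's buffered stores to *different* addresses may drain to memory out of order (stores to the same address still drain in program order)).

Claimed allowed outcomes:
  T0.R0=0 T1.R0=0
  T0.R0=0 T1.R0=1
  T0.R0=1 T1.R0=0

missing: T0.R0=1 T1.R0=1

outcome vector order: (T0.R0,T1.R0)
[PSO] allowed = {(0,0) (0,1) (1,0) (1,1)}
PSO∖claimed = {(1,1)}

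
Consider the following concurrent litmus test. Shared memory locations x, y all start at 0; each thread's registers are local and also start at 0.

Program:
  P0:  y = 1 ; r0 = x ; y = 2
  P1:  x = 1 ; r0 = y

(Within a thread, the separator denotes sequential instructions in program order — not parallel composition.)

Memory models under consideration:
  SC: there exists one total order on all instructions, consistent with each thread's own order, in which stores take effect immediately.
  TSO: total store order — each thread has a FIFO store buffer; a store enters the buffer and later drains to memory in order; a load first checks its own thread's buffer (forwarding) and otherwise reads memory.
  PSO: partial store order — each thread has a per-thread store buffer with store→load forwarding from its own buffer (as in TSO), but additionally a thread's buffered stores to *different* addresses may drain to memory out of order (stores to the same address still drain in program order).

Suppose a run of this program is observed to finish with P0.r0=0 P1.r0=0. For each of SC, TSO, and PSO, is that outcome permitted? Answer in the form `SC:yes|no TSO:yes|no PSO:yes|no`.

outcome vector order: (P0.r0,P1.r0)
under SC → (0,1), (0,2), (1,0), (1,1), (1,2)
under TSO → (0,0), (0,1), (0,2), (1,0), (1,1), (1,2)
under PSO → (0,0), (0,1), (0,2), (1,0), (1,1), (1,2)
target (0,0) ∈ {TSO,PSO}

SC:no TSO:yes PSO:yes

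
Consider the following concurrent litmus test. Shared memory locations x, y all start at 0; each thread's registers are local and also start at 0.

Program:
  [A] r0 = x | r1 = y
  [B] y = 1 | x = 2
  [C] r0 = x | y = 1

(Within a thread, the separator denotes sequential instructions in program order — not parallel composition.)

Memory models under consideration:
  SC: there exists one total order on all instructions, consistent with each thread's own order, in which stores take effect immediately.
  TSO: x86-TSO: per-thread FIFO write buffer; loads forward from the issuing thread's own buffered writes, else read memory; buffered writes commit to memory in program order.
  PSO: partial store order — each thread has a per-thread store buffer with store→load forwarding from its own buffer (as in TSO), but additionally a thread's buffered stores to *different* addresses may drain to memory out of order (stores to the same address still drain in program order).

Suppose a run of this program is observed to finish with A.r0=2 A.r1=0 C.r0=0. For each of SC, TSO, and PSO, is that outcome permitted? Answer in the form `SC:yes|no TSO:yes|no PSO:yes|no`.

outcome vector order: (A.r0,A.r1,C.r0)
[SC] allowed = {(0,0,0) (0,0,2) (0,1,0) (0,1,2) (2,1,0) (2,1,2)}
[TSO] allowed = {(0,0,0) (0,0,2) (0,1,0) (0,1,2) (2,1,0) (2,1,2)}
[PSO] allowed = {(0,0,0) (0,0,2) (0,1,0) (0,1,2) (2,0,0) (2,0,2) (2,1,0) (2,1,2)}
target (2,0,0) ∈ {PSO}

SC:no TSO:no PSO:yes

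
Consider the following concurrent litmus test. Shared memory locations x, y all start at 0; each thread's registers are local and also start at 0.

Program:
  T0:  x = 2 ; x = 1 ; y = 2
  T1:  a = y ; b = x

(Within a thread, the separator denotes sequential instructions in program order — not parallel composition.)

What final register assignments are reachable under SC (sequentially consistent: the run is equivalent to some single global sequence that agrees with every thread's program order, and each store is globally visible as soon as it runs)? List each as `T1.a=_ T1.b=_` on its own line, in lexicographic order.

outcome vector order: (T1.a,T1.b)
|SC outcomes| = 4

T1.a=0 T1.b=0
T1.a=0 T1.b=1
T1.a=0 T1.b=2
T1.a=2 T1.b=1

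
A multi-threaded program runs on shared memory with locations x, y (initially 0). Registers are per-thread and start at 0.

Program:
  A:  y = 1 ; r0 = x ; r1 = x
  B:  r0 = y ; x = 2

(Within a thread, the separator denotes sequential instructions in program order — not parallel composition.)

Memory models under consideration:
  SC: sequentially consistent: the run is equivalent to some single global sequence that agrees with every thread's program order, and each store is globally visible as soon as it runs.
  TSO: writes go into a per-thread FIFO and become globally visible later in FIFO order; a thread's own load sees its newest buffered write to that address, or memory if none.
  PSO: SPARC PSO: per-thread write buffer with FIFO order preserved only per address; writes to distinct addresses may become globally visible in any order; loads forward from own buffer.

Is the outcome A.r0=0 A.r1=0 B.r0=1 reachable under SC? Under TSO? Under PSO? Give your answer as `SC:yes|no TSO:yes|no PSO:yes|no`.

outcome vector order: (A.r0,A.r1,B.r0)
[SC] allowed = {0/0/0, 0/0/1, 0/2/0, 0/2/1, 2/2/0, 2/2/1}
[TSO] allowed = {0/0/0, 0/0/1, 0/2/0, 0/2/1, 2/2/0, 2/2/1}
[PSO] allowed = {0/0/0, 0/0/1, 0/2/0, 0/2/1, 2/2/0, 2/2/1}
target 0/0/1 ∈ {SC,TSO,PSO}

SC:yes TSO:yes PSO:yes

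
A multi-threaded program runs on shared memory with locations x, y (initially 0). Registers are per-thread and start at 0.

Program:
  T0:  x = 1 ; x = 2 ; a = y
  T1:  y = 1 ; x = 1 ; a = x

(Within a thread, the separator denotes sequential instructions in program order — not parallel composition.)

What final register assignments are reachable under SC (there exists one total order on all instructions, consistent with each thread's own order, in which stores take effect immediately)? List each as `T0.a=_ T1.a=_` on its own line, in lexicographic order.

outcome vector order: (T0.a,T1.a)
|SC outcomes| = 3

T0.a=0 T1.a=1
T0.a=1 T1.a=1
T0.a=1 T1.a=2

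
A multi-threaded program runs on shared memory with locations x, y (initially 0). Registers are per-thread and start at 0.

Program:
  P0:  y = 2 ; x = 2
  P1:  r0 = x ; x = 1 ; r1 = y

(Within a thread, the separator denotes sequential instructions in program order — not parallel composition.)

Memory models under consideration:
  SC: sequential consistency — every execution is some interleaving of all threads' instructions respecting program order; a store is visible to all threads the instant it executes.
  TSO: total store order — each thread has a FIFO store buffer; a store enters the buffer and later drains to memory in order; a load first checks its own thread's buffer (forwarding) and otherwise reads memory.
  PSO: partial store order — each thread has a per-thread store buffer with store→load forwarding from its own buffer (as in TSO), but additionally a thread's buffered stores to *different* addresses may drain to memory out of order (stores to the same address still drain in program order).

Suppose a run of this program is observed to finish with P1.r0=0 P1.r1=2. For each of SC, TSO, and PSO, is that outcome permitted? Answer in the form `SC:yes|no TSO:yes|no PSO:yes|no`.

outcome vector order: (P1.r0,P1.r1)
SC (3): 0/0; 0/2; 2/2
TSO (3): 0/0; 0/2; 2/2
PSO (4): 0/0; 0/2; 2/0; 2/2
target 0/2 ∈ {SC,TSO,PSO}

SC:yes TSO:yes PSO:yes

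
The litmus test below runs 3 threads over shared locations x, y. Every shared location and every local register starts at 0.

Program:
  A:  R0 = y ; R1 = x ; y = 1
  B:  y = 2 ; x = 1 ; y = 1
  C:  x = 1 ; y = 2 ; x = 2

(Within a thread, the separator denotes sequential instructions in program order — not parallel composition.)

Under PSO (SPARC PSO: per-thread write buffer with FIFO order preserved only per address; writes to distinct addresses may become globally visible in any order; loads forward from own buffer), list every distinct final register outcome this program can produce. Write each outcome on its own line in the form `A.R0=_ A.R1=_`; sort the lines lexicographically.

outcome vector order: (A.R0,A.R1)
|PSO outcomes| = 9

A.R0=0 A.R1=0
A.R0=0 A.R1=1
A.R0=0 A.R1=2
A.R0=1 A.R1=0
A.R0=1 A.R1=1
A.R0=1 A.R1=2
A.R0=2 A.R1=0
A.R0=2 A.R1=1
A.R0=2 A.R1=2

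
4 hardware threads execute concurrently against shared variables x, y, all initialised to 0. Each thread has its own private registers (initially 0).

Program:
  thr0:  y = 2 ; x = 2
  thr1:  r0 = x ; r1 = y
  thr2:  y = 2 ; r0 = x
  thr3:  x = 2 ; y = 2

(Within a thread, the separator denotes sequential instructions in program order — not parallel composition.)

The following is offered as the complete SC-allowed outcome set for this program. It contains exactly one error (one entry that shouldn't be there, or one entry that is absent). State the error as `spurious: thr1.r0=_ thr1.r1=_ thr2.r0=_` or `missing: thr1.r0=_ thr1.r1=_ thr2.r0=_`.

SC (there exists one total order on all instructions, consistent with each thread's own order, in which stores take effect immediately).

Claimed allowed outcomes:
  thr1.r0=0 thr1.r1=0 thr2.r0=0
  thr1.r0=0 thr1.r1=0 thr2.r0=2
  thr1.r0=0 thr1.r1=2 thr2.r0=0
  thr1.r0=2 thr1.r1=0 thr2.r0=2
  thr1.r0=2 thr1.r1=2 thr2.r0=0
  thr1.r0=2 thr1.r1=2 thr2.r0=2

missing: thr1.r0=0 thr1.r1=2 thr2.r0=2

outcome vector order: (thr1.r0,thr1.r1,thr2.r0)
SC: 7 outcomes — {0/0/0; 0/0/2; 0/2/0; 0/2/2; 2/0/2; 2/2/0; 2/2/2}
SC∖claimed = {0/2/2}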